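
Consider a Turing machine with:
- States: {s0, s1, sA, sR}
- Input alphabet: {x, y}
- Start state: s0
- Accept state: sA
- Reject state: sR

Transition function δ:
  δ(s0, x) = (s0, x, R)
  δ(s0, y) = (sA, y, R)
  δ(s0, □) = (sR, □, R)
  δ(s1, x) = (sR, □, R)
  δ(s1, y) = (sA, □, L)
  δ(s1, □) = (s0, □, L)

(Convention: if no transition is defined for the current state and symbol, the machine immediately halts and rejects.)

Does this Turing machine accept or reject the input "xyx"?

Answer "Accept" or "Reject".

Execution trace:
Initial: [s0]xyx
Step 1: δ(s0, x) = (s0, x, R) → x[s0]yx
Step 2: δ(s0, y) = (sA, y, R) → xy[sA]x

The machine reaches the accept state sA and halts.

Answer: Accept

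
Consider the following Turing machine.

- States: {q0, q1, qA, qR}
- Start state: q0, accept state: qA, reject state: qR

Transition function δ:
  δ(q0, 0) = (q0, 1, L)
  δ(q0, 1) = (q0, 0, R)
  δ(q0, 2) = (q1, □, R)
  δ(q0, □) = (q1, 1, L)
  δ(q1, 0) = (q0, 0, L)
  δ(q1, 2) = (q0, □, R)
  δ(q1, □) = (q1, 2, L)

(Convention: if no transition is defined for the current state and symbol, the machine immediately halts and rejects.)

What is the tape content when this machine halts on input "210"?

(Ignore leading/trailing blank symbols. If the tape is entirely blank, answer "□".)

Execution trace:
Initial: [q0]210
Step 1: δ(q0, 2) = (q1, □, R) → □[q1]10

No transition is defined for δ(q1, 1). By convention the machine halts and rejects.

Final tape (ignoring leading/trailing blanks): 10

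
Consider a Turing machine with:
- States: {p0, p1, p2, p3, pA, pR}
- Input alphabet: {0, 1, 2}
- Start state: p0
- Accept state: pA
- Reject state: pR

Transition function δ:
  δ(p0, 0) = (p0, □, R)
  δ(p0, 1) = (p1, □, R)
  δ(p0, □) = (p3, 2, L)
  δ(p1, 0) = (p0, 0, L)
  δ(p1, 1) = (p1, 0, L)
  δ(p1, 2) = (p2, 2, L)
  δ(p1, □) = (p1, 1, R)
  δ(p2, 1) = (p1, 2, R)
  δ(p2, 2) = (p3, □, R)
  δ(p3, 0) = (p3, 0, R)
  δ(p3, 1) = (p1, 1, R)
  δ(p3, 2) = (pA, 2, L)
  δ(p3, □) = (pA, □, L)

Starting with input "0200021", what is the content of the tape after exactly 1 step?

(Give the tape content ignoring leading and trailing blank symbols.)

Execution trace:
Initial: [p0]0200021
Step 1: δ(p0, 0) = (p0, □, R) → □[p0]200021

No transition is defined for δ(p0, 2). By convention the machine halts and rejects.

After 1 step, the tape (ignoring leading/trailing blanks) is: 200021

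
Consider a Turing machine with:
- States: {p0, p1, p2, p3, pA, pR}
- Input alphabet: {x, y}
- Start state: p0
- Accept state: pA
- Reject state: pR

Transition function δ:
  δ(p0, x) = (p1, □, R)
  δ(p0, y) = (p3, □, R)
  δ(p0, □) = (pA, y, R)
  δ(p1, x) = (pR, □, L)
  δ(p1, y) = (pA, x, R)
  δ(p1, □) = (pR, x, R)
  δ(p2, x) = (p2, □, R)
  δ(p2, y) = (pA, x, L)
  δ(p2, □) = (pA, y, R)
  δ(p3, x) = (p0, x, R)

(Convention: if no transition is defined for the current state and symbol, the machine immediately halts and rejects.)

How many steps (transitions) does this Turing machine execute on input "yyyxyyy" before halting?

Execution trace:
Initial: [p0]yyyxyyy
Step 1: δ(p0, y) = (p3, □, R) → □[p3]yyxyyy

No transition is defined for δ(p3, y). By convention the machine halts and rejects.

The machine executed 1 step before halting.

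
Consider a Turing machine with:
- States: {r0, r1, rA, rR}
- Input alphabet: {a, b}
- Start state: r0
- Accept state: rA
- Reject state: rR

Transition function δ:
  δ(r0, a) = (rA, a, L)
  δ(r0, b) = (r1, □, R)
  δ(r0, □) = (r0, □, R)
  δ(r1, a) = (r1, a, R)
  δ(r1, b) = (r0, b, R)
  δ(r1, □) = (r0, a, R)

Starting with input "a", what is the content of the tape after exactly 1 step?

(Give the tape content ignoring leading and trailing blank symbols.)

Execution trace:
Initial: [r0]a
Step 1: δ(r0, a) = (rA, a, L) → [rA]□a

The machine reaches the accept state rA and halts.

After 1 step, the tape (ignoring leading/trailing blanks) is: a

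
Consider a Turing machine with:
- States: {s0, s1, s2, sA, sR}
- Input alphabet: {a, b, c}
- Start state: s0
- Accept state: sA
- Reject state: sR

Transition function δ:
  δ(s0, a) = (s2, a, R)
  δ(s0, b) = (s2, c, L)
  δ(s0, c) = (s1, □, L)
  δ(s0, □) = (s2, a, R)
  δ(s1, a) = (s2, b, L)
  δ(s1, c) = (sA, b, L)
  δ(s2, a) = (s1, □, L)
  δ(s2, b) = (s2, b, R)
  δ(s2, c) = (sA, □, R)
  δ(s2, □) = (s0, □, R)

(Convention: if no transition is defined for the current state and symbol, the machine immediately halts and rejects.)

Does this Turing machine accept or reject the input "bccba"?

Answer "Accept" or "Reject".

Execution trace:
Initial: [s0]bccba
Step 1: δ(s0, b) = (s2, c, L) → [s2]□cccba
Step 2: δ(s2, □) = (s0, □, R) → □[s0]cccba
Step 3: δ(s0, c) = (s1, □, L) → [s1]□□ccba

No transition is defined for δ(s1, □). By convention the machine halts and rejects.

Answer: Reject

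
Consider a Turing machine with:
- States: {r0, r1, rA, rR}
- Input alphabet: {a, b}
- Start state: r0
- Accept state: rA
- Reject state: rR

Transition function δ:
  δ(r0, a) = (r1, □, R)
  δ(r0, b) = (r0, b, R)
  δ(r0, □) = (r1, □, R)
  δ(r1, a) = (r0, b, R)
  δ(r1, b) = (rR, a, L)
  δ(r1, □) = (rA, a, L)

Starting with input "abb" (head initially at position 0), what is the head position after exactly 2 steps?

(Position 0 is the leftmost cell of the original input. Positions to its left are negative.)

Execution trace (head position shown):
Step 0: [r0]abb  (head at position 0)
Step 1: move right → □[r1]bb  (head at position 1)
Step 2: move left → [rR]□ab  (head at position 0)

After 2 steps, the head is at position 0.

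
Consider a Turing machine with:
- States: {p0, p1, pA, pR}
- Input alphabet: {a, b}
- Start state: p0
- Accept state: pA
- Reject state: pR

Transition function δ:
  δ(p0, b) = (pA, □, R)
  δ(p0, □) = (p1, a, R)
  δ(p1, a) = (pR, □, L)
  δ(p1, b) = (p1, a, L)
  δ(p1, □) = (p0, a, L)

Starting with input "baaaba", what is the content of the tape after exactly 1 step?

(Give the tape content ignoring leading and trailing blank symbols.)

Execution trace:
Initial: [p0]baaaba
Step 1: δ(p0, b) = (pA, □, R) → □[pA]aaaba

The machine reaches the accept state pA and halts.

After 1 step, the tape (ignoring leading/trailing blanks) is: aaaba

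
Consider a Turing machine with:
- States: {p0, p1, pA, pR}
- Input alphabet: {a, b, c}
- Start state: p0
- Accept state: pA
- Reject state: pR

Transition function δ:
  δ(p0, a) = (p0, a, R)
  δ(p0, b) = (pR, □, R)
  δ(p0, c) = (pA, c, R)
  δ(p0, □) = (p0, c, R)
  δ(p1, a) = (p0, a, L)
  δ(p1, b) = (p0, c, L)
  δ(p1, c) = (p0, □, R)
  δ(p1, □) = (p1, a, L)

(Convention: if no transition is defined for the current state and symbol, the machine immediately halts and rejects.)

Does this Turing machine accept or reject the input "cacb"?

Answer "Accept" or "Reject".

Execution trace:
Initial: [p0]cacb
Step 1: δ(p0, c) = (pA, c, R) → c[pA]acb

The machine reaches the accept state pA and halts.

Answer: Accept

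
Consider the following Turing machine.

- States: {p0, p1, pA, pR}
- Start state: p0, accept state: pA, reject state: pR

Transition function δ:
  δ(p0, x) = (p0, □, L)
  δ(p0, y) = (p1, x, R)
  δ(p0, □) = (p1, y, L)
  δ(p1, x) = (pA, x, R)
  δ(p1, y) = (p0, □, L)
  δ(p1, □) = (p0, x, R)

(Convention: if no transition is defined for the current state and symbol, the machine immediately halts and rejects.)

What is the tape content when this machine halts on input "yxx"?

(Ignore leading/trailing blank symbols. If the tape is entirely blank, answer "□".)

Execution trace:
Initial: [p0]yxx
Step 1: δ(p0, y) = (p1, x, R) → x[p1]xx
Step 2: δ(p1, x) = (pA, x, R) → xx[pA]x

The machine reaches the accept state pA and halts.

Final tape (ignoring leading/trailing blanks): xxx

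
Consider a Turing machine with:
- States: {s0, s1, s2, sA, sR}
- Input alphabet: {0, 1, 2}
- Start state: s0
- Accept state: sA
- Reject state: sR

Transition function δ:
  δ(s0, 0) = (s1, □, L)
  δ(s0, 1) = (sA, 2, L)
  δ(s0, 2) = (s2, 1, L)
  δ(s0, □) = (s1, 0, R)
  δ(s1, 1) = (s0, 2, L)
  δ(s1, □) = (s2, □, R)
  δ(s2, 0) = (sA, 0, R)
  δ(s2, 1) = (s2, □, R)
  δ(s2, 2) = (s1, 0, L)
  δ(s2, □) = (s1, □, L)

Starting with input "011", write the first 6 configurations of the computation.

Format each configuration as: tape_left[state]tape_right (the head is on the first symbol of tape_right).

Transitions applied:
Step 1: δ(s0, 0) = (s1, □, L)
Step 2: δ(s1, □) = (s2, □, R)
Step 3: δ(s2, □) = (s1, □, L)
Step 4: δ(s1, □) = (s2, □, R)
Step 5: δ(s2, □) = (s1, □, L)

The first 6 configurations are:
[s0]011 ⊢ [s1]□□11 ⊢ □[s2]□11 ⊢ [s1]□□11 ⊢ □[s2]□11 ⊢ [s1]□□11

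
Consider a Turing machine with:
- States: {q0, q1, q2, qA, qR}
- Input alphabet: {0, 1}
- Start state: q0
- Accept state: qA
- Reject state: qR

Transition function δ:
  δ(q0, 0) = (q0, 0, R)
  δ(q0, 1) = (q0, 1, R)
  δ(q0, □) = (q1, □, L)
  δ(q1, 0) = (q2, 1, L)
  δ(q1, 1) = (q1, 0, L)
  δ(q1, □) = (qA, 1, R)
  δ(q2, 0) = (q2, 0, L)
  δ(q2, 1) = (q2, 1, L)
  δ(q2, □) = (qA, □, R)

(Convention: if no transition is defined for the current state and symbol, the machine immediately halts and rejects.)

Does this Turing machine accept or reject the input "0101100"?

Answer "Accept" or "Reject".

Execution trace:
Initial: [q0]0101100
Step 1: δ(q0, 0) = (q0, 0, R) → 0[q0]101100
Step 2: δ(q0, 1) = (q0, 1, R) → 01[q0]01100
Step 3: δ(q0, 0) = (q0, 0, R) → 010[q0]1100
Step 4: δ(q0, 1) = (q0, 1, R) → 0101[q0]100
Step 5: δ(q0, 1) = (q0, 1, R) → 01011[q0]00
Step 6: δ(q0, 0) = (q0, 0, R) → 010110[q0]0
Step 7: δ(q0, 0) = (q0, 0, R) → 0101100[q0]□
Step 8: δ(q0, □) = (q1, □, L) → 010110[q1]0□
Step 9: δ(q1, 0) = (q2, 1, L) → 01011[q2]01□
Step 10: δ(q2, 0) = (q2, 0, L) → 0101[q2]101□
Step 11: δ(q2, 1) = (q2, 1, L) → 010[q2]1101□
Step 12: δ(q2, 1) = (q2, 1, L) → 01[q2]01101□
Step 13: δ(q2, 0) = (q2, 0, L) → 0[q2]101101□
Step 14: δ(q2, 1) = (q2, 1, L) → [q2]0101101□
Step 15: δ(q2, 0) = (q2, 0, L) → [q2]□0101101□
Step 16: δ(q2, □) = (qA, □, R) → □[qA]0101101□

The machine reaches the accept state qA and halts.

Answer: Accept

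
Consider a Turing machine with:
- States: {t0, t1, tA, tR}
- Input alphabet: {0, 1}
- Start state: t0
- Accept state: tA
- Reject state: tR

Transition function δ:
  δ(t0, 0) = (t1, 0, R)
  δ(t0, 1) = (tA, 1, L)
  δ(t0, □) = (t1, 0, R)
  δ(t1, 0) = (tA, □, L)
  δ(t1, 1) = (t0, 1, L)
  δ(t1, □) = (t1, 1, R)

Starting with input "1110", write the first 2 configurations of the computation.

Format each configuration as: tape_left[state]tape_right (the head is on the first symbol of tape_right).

Transitions applied:
Step 1: δ(t0, 1) = (tA, 1, L)

The first 2 configurations are:
[t0]1110 ⊢ [tA]□1110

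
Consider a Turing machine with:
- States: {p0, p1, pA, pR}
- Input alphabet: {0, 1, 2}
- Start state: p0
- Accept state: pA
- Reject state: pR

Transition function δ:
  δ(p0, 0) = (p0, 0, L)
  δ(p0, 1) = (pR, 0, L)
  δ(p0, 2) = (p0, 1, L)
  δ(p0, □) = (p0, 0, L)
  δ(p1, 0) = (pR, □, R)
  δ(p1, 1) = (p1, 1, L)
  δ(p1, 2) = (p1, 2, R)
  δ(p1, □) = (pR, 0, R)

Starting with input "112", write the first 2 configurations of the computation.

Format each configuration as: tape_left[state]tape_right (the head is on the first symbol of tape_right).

Transitions applied:
Step 1: δ(p0, 1) = (pR, 0, L)

The first 2 configurations are:
[p0]112 ⊢ [pR]□012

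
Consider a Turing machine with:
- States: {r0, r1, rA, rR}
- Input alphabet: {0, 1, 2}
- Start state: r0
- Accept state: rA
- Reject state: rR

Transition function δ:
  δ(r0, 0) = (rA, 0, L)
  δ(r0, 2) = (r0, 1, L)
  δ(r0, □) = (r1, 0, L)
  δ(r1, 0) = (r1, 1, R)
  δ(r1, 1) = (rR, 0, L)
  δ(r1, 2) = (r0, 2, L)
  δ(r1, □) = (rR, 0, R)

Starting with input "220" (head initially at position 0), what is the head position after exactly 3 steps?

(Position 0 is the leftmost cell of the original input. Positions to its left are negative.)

Execution trace (head position shown):
Step 0: [r0]220  (head at position 0)
Step 1: move left → [r0]□120  (head at position -1)
Step 2: move left → [r1]□0120  (head at position -2)
Step 3: move right → 0[rR]0120  (head at position -1)

After 3 steps, the head is at position -1.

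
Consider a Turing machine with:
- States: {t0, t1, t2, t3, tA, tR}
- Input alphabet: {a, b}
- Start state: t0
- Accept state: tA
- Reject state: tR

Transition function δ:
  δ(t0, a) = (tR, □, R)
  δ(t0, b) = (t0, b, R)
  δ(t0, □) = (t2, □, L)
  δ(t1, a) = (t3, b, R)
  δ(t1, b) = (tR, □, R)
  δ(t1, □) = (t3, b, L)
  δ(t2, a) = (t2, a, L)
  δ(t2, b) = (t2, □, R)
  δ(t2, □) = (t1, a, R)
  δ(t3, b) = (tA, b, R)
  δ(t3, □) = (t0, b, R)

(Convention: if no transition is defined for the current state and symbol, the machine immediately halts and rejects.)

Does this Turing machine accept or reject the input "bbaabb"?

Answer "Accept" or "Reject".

Execution trace:
Initial: [t0]bbaabb
Step 1: δ(t0, b) = (t0, b, R) → b[t0]baabb
Step 2: δ(t0, b) = (t0, b, R) → bb[t0]aabb
Step 3: δ(t0, a) = (tR, □, R) → bb□[tR]abb

The machine reaches the reject state tR and halts.

Answer: Reject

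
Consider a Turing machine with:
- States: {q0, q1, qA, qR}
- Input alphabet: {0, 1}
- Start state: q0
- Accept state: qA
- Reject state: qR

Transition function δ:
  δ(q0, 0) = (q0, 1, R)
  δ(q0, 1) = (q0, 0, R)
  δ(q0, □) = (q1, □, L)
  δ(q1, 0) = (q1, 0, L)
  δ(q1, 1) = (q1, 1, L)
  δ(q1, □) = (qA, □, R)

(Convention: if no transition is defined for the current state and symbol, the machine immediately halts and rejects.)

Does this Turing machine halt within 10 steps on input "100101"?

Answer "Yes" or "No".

Execution trace:
Initial: [q0]100101
Step 1: δ(q0, 1) = (q0, 0, R) → 0[q0]00101
Step 2: δ(q0, 0) = (q0, 1, R) → 01[q0]0101
Step 3: δ(q0, 0) = (q0, 1, R) → 011[q0]101
Step 4: δ(q0, 1) = (q0, 0, R) → 0110[q0]01
Step 5: δ(q0, 0) = (q0, 1, R) → 01101[q0]1
Step 6: δ(q0, 1) = (q0, 0, R) → 011010[q0]□
Step 7: δ(q0, □) = (q1, □, L) → 01101[q1]0□
Step 8: δ(q1, 0) = (q1, 0, L) → 0110[q1]10□
Step 9: δ(q1, 1) = (q1, 1, L) → 011[q1]010□
Step 10: δ(q1, 0) = (q1, 0, L) → 01[q1]1010□

The machine has not reached a halting state after 10 steps.
The machine did not halt within the 10-step bound.

Answer: No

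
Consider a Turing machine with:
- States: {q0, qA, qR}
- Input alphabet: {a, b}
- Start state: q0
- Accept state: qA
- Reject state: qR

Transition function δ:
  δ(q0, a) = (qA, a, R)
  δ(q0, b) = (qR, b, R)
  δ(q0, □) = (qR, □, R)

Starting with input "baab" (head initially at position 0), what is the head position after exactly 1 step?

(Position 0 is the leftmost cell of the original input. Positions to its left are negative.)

Execution trace (head position shown):
Step 0: [q0]baab  (head at position 0)
Step 1: move right → b[qR]aab  (head at position 1)

After 1 step, the head is at position 1.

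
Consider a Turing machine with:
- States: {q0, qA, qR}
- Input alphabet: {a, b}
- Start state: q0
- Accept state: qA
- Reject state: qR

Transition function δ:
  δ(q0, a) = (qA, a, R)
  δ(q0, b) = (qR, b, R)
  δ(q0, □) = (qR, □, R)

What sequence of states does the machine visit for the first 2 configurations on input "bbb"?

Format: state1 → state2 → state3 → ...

Execution trace:
Initial: [q0]bbb
Step 1: δ(q0, b) = (qR, b, R) → b[qR]bb

The machine reaches the reject state qR and halts.

State sequence: q0 → qR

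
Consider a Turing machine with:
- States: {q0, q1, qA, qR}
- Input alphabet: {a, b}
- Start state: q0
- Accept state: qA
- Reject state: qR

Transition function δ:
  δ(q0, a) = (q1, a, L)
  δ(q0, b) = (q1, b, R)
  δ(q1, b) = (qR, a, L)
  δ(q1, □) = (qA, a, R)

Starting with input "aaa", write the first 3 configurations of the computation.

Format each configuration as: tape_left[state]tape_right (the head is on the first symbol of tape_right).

Transitions applied:
Step 1: δ(q0, a) = (q1, a, L)
Step 2: δ(q1, □) = (qA, a, R)

The first 3 configurations are:
[q0]aaa ⊢ [q1]□aaa ⊢ a[qA]aaa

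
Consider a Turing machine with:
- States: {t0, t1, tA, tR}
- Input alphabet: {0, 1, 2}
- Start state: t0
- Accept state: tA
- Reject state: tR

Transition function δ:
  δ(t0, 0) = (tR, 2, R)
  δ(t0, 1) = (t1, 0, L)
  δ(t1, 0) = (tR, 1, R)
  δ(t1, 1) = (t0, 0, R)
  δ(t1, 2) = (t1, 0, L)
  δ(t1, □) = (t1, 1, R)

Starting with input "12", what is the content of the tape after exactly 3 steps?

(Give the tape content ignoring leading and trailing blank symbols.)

Execution trace:
Initial: [t0]12
Step 1: δ(t0, 1) = (t1, 0, L) → [t1]□02
Step 2: δ(t1, □) = (t1, 1, R) → 1[t1]02
Step 3: δ(t1, 0) = (tR, 1, R) → 11[tR]2

The machine reaches the reject state tR and halts.

After 3 steps, the tape (ignoring leading/trailing blanks) is: 112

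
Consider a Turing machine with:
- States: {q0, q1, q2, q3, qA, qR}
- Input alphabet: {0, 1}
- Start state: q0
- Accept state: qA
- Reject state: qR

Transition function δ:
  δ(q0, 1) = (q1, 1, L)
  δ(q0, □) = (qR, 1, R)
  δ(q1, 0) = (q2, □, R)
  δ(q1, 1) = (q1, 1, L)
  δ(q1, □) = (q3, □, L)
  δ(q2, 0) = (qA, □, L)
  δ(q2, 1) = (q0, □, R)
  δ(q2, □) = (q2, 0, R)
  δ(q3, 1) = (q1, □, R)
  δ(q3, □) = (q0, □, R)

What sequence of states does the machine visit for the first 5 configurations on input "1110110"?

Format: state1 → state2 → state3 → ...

Execution trace:
Initial: [q0]1110110
Step 1: δ(q0, 1) = (q1, 1, L) → [q1]□1110110
Step 2: δ(q1, □) = (q3, □, L) → [q3]□□1110110
Step 3: δ(q3, □) = (q0, □, R) → □[q0]□1110110
Step 4: δ(q0, □) = (qR, 1, R) → □1[qR]1110110

The machine reaches the reject state qR and halts.

State sequence: q0 → q1 → q3 → q0 → qR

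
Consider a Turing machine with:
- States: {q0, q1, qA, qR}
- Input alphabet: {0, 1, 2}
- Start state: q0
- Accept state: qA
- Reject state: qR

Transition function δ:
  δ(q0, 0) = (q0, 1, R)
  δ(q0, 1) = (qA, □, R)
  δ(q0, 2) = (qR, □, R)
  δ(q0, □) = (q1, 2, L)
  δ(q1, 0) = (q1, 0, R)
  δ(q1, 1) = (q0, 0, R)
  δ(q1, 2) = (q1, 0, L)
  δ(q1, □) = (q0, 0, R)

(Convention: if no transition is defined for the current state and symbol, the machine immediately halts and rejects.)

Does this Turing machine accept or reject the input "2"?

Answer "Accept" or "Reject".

Execution trace:
Initial: [q0]2
Step 1: δ(q0, 2) = (qR, □, R) → □[qR]□

The machine reaches the reject state qR and halts.

Answer: Reject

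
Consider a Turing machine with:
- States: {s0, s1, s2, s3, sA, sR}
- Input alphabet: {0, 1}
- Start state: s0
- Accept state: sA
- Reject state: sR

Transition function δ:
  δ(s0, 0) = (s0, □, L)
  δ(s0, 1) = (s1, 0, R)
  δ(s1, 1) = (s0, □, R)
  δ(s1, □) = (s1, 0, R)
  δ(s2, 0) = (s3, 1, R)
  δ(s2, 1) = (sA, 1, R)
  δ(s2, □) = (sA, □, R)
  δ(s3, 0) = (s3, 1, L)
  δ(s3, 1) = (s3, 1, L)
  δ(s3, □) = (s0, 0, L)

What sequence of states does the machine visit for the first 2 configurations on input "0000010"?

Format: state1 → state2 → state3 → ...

Execution trace:
Initial: [s0]0000010
Step 1: δ(s0, 0) = (s0, □, L) → [s0]□□000010

No transition is defined for δ(s0, □). By convention the machine halts and rejects.

State sequence: s0 → s0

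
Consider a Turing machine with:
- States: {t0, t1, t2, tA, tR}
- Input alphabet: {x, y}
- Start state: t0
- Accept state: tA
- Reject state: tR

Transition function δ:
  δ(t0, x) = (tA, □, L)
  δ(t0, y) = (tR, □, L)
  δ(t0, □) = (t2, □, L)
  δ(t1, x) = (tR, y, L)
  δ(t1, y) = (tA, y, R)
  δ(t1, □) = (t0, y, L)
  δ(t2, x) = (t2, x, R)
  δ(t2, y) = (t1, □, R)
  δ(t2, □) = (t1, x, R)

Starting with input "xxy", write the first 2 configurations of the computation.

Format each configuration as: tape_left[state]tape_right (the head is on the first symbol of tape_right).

Transitions applied:
Step 1: δ(t0, x) = (tA, □, L)

The first 2 configurations are:
[t0]xxy ⊢ [tA]□□xy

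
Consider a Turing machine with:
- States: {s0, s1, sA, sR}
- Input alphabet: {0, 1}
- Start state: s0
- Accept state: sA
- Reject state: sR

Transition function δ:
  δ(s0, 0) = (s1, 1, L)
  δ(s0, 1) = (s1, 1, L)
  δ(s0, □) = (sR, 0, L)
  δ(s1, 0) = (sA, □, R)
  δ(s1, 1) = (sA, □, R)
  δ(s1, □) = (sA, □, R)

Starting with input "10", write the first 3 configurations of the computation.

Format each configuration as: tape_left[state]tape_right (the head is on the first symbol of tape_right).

Transitions applied:
Step 1: δ(s0, 1) = (s1, 1, L)
Step 2: δ(s1, □) = (sA, □, R)

The first 3 configurations are:
[s0]10 ⊢ [s1]□10 ⊢ □[sA]10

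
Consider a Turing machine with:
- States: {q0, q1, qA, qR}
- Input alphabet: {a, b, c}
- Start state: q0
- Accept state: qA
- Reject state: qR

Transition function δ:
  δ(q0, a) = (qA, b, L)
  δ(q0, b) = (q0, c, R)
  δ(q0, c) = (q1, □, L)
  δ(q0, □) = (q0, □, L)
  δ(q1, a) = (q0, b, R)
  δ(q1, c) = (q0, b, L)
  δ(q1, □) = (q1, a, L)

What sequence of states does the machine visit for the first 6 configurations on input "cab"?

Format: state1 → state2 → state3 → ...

Execution trace:
Initial: [q0]cab
Step 1: δ(q0, c) = (q1, □, L) → [q1]□□ab
Step 2: δ(q1, □) = (q1, a, L) → [q1]□a□ab
Step 3: δ(q1, □) = (q1, a, L) → [q1]□aa□ab
Step 4: δ(q1, □) = (q1, a, L) → [q1]□aaa□ab
Step 5: δ(q1, □) = (q1, a, L) → [q1]□aaaa□ab

State sequence: q0 → q1 → q1 → q1 → q1 → q1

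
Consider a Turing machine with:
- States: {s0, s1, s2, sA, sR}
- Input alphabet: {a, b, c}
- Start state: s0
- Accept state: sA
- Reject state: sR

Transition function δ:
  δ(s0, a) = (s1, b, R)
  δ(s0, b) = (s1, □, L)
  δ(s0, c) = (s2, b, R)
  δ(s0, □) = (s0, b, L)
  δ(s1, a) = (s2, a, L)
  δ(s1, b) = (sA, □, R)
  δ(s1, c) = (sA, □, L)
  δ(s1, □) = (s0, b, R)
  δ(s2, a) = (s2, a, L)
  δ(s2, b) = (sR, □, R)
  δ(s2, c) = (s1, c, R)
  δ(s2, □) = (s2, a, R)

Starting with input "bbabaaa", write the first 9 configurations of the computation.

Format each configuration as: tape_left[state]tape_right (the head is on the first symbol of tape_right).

Transitions applied:
Step 1: δ(s0, b) = (s1, □, L)
Step 2: δ(s1, □) = (s0, b, R)
Step 3: δ(s0, □) = (s0, b, L)
Step 4: δ(s0, b) = (s1, □, L)
Step 5: δ(s1, □) = (s0, b, R)
Step 6: δ(s0, □) = (s0, b, L)
Step 7: δ(s0, b) = (s1, □, L)
Step 8: δ(s1, □) = (s0, b, R)

The first 9 configurations are:
[s0]bbabaaa ⊢ [s1]□□babaaa ⊢ b[s0]□babaaa ⊢ [s0]bbbabaaa ⊢ [s1]□□bbabaaa ⊢ b[s0]□bbabaaa ⊢ [s0]bbbbabaaa ⊢ [s1]□□bbbabaaa ⊢ b[s0]□bbbabaaa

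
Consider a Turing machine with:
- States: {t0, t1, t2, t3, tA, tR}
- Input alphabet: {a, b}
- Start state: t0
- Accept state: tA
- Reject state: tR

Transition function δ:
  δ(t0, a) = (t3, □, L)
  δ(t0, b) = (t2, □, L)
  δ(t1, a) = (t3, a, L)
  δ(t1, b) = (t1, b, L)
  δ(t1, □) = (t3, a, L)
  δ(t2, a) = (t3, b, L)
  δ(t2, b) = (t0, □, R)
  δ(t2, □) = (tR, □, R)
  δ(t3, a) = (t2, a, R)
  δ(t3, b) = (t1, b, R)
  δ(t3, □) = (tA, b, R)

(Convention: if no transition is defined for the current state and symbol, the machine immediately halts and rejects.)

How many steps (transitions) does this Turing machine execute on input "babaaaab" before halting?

Execution trace:
Initial: [t0]babaaaab
Step 1: δ(t0, b) = (t2, □, L) → [t2]□□abaaaab
Step 2: δ(t2, □) = (tR, □, R) → □[tR]□abaaaab

The machine reaches the reject state tR and halts.

The machine executed 2 steps before halting.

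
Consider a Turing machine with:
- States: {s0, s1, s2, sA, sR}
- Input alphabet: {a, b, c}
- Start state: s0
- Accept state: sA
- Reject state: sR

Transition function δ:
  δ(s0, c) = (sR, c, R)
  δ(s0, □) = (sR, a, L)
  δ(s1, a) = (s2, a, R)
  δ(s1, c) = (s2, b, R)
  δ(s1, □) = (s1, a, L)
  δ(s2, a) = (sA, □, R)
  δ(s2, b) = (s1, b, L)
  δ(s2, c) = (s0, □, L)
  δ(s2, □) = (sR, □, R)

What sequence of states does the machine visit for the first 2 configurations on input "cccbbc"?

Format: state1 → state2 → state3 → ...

Execution trace:
Initial: [s0]cccbbc
Step 1: δ(s0, c) = (sR, c, R) → c[sR]ccbbc

The machine reaches the reject state sR and halts.

State sequence: s0 → sR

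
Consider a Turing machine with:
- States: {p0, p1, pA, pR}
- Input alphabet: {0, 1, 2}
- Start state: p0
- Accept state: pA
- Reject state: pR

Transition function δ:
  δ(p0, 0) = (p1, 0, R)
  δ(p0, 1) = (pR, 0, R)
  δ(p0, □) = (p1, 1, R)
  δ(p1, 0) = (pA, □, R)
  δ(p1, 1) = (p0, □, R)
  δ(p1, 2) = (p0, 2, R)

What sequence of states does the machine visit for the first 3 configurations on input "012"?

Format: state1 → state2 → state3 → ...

Execution trace:
Initial: [p0]012
Step 1: δ(p0, 0) = (p1, 0, R) → 0[p1]12
Step 2: δ(p1, 1) = (p0, □, R) → 0□[p0]2

No transition is defined for δ(p0, 2). By convention the machine halts and rejects.

State sequence: p0 → p1 → p0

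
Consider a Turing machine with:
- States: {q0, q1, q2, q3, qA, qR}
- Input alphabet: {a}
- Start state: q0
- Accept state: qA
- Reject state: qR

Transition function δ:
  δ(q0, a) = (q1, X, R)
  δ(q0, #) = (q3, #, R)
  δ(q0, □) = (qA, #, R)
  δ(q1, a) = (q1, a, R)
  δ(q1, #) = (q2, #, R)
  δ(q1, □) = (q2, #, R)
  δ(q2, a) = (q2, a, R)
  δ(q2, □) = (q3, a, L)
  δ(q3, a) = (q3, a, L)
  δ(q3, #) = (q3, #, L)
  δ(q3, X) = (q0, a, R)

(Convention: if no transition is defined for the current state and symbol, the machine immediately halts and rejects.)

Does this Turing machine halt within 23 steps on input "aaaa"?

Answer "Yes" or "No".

Execution trace:
Initial: [q0]aaaa
Step 1: δ(q0, a) = (q1, X, R) → X[q1]aaa
Step 2: δ(q1, a) = (q1, a, R) → Xa[q1]aa
Step 3: δ(q1, a) = (q1, a, R) → Xaa[q1]a
Step 4: δ(q1, a) = (q1, a, R) → Xaaa[q1]□
Step 5: δ(q1, □) = (q2, #, R) → Xaaa#[q2]□
Step 6: δ(q2, □) = (q3, a, L) → Xaaa[q3]#a
Step 7: δ(q3, #) = (q3, #, L) → Xaa[q3]a#a
Step 8: δ(q3, a) = (q3, a, L) → Xa[q3]aa#a
Step 9: δ(q3, a) = (q3, a, L) → X[q3]aaa#a
Step 10: δ(q3, a) = (q3, a, L) → [q3]Xaaa#a
Step 11: δ(q3, X) = (q0, a, R) → a[q0]aaa#a
Step 12: δ(q0, a) = (q1, X, R) → aX[q1]aa#a
Step 13: δ(q1, a) = (q1, a, R) → aXa[q1]a#a
Step 14: δ(q1, a) = (q1, a, R) → aXaa[q1]#a
Step 15: δ(q1, #) = (q2, #, R) → aXaa#[q2]a
Step 16: δ(q2, a) = (q2, a, R) → aXaa#a[q2]□
Step 17: δ(q2, □) = (q3, a, L) → aXaa#[q3]aa
Step 18: δ(q3, a) = (q3, a, L) → aXaa[q3]#aa
Step 19: δ(q3, #) = (q3, #, L) → aXa[q3]a#aa
Step 20: δ(q3, a) = (q3, a, L) → aX[q3]aa#aa
Step 21: δ(q3, a) = (q3, a, L) → a[q3]Xaa#aa
Step 22: δ(q3, X) = (q0, a, R) → aa[q0]aa#aa
Step 23: δ(q0, a) = (q1, X, R) → aaX[q1]a#aa

The machine has not reached a halting state after 23 steps.
The machine did not halt within the 23-step bound.

Answer: No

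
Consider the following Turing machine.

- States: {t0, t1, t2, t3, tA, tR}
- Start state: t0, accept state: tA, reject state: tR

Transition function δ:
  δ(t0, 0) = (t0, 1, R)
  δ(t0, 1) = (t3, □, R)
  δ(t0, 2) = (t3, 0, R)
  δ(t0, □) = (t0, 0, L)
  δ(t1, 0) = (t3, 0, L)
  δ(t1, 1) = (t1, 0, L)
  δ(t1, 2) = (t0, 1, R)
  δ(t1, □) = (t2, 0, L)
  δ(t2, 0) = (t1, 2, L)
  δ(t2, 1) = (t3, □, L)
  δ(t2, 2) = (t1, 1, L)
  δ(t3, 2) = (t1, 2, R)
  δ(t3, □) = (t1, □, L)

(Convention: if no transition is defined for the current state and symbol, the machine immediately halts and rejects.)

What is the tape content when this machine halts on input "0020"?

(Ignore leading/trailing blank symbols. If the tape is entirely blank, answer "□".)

Execution trace:
Initial: [t0]0020
Step 1: δ(t0, 0) = (t0, 1, R) → 1[t0]020
Step 2: δ(t0, 0) = (t0, 1, R) → 11[t0]20
Step 3: δ(t0, 2) = (t3, 0, R) → 110[t3]0

No transition is defined for δ(t3, 0). By convention the machine halts and rejects.

Final tape (ignoring leading/trailing blanks): 1100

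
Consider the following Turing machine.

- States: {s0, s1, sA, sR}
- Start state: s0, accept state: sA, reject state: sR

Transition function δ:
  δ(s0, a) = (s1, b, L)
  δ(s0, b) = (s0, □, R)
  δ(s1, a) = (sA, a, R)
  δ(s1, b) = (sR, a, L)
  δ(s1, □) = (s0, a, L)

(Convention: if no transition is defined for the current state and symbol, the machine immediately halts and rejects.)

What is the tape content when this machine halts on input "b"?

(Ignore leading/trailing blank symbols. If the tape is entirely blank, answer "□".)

Execution trace:
Initial: [s0]b
Step 1: δ(s0, b) = (s0, □, R) → □[s0]□

No transition is defined for δ(s0, □). By convention the machine halts and rejects.

Final tape (ignoring leading/trailing blanks): □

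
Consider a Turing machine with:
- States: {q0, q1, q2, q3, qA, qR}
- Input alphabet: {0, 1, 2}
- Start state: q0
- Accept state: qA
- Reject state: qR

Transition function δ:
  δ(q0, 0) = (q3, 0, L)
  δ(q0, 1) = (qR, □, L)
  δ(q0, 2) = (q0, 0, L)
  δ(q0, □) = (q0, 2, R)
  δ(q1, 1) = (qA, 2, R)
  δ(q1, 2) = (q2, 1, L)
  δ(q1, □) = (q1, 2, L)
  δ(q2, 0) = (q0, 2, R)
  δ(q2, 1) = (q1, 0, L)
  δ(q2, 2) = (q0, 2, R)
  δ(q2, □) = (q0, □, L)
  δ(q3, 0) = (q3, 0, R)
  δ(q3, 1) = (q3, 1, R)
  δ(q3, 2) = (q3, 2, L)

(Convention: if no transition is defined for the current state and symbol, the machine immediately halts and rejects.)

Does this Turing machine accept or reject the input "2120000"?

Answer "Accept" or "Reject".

Execution trace:
Initial: [q0]2120000
Step 1: δ(q0, 2) = (q0, 0, L) → [q0]□0120000
Step 2: δ(q0, □) = (q0, 2, R) → 2[q0]0120000
Step 3: δ(q0, 0) = (q3, 0, L) → [q3]20120000
Step 4: δ(q3, 2) = (q3, 2, L) → [q3]□20120000

No transition is defined for δ(q3, □). By convention the machine halts and rejects.

Answer: Reject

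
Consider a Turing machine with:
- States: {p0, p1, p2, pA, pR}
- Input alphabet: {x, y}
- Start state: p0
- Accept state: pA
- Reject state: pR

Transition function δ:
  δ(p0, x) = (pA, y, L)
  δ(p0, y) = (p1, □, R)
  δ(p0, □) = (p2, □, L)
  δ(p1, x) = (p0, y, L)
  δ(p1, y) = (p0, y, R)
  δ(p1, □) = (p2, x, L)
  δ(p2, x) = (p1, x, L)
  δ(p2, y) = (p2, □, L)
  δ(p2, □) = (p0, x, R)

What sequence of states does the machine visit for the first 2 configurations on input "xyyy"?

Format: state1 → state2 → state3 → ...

Execution trace:
Initial: [p0]xyyy
Step 1: δ(p0, x) = (pA, y, L) → [pA]□yyyy

The machine reaches the accept state pA and halts.

State sequence: p0 → pA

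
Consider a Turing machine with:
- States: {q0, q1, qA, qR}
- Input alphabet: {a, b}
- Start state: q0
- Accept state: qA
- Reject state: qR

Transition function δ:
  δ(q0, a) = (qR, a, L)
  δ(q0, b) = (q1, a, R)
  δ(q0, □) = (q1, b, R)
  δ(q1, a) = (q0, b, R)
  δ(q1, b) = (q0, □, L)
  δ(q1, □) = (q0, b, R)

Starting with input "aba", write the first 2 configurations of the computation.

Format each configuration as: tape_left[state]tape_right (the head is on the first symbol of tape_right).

Transitions applied:
Step 1: δ(q0, a) = (qR, a, L)

The first 2 configurations are:
[q0]aba ⊢ [qR]□aba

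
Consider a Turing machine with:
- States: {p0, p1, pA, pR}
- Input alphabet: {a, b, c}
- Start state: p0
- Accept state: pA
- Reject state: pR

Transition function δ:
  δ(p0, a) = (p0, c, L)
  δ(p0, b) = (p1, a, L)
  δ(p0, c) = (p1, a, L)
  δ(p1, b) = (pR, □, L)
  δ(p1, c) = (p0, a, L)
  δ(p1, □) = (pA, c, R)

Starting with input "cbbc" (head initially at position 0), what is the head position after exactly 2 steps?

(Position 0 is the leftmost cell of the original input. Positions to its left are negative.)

Execution trace (head position shown):
Step 0: [p0]cbbc  (head at position 0)
Step 1: move left → [p1]□abbc  (head at position -1)
Step 2: move right → c[pA]abbc  (head at position 0)

After 2 steps, the head is at position 0.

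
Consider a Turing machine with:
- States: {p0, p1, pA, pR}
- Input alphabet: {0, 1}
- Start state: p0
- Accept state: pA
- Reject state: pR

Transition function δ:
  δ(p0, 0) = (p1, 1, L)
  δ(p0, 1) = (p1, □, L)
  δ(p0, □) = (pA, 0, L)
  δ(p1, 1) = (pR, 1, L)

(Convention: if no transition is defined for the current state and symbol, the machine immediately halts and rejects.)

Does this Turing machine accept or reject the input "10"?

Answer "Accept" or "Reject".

Execution trace:
Initial: [p0]10
Step 1: δ(p0, 1) = (p1, □, L) → [p1]□□0

No transition is defined for δ(p1, □). By convention the machine halts and rejects.

Answer: Reject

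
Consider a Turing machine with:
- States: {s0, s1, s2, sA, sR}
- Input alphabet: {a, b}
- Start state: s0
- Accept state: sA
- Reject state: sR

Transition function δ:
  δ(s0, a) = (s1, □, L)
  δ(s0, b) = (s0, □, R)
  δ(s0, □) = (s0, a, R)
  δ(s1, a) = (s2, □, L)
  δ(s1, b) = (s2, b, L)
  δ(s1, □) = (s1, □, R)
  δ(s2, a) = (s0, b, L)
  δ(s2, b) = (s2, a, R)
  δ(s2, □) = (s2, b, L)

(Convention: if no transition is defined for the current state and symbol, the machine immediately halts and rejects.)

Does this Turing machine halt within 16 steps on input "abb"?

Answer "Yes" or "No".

Execution trace:
Initial: [s0]abb
Step 1: δ(s0, a) = (s1, □, L) → [s1]□□bb
Step 2: δ(s1, □) = (s1, □, R) → □[s1]□bb
Step 3: δ(s1, □) = (s1, □, R) → □□[s1]bb
Step 4: δ(s1, b) = (s2, b, L) → □[s2]□bb
Step 5: δ(s2, □) = (s2, b, L) → [s2]□bbb
Step 6: δ(s2, □) = (s2, b, L) → [s2]□bbbb
Step 7: δ(s2, □) = (s2, b, L) → [s2]□bbbbb
Step 8: δ(s2, □) = (s2, b, L) → [s2]□bbbbbb
Step 9: δ(s2, □) = (s2, b, L) → [s2]□bbbbbbb
Step 10: δ(s2, □) = (s2, b, L) → [s2]□bbbbbbbb
Step 11: δ(s2, □) = (s2, b, L) → [s2]□bbbbbbbbb
Step 12: δ(s2, □) = (s2, b, L) → [s2]□bbbbbbbbbb
Step 13: δ(s2, □) = (s2, b, L) → [s2]□bbbbbbbbbbb
Step 14: δ(s2, □) = (s2, b, L) → [s2]□bbbbbbbbbbbb
Step 15: δ(s2, □) = (s2, b, L) → [s2]□bbbbbbbbbbbbb
Step 16: δ(s2, □) = (s2, b, L) → [s2]□bbbbbbbbbbbbbb

The machine has not reached a halting state after 16 steps.
The machine did not halt within the 16-step bound.

Answer: No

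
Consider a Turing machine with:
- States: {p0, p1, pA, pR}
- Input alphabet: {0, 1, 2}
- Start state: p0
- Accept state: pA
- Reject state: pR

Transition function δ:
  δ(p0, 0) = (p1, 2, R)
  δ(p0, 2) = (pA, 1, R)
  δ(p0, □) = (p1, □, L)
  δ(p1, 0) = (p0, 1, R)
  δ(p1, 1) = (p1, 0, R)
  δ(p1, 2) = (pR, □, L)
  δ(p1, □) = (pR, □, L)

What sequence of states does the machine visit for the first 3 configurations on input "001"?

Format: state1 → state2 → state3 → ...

Execution trace:
Initial: [p0]001
Step 1: δ(p0, 0) = (p1, 2, R) → 2[p1]01
Step 2: δ(p1, 0) = (p0, 1, R) → 21[p0]1

No transition is defined for δ(p0, 1). By convention the machine halts and rejects.

State sequence: p0 → p1 → p0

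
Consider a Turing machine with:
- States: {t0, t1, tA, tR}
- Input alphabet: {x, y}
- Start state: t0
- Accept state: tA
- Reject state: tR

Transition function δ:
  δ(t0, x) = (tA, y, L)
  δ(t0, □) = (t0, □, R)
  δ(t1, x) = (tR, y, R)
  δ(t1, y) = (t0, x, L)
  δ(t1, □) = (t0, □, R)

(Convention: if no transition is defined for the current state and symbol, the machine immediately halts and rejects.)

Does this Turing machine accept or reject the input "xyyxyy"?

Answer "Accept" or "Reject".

Execution trace:
Initial: [t0]xyyxyy
Step 1: δ(t0, x) = (tA, y, L) → [tA]□yyyxyy

The machine reaches the accept state tA and halts.

Answer: Accept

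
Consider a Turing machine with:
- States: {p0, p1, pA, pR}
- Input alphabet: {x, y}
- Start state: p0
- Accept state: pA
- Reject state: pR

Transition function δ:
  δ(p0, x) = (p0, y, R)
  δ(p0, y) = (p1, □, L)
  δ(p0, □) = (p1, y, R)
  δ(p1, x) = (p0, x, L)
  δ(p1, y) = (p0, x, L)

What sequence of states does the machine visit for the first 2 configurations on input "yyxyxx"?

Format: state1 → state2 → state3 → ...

Execution trace:
Initial: [p0]yyxyxx
Step 1: δ(p0, y) = (p1, □, L) → [p1]□□yxyxx

No transition is defined for δ(p1, □). By convention the machine halts and rejects.

State sequence: p0 → p1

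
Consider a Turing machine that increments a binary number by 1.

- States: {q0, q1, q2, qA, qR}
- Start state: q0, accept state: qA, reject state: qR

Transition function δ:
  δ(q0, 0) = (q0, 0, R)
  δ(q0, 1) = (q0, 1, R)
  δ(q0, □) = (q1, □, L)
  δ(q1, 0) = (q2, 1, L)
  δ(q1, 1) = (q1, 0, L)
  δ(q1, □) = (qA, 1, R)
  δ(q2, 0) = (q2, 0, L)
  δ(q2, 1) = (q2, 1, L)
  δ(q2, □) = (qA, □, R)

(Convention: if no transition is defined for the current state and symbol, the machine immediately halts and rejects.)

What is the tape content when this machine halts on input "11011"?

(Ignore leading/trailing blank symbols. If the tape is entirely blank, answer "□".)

Execution trace:
Initial: [q0]11011
Step 1: δ(q0, 1) = (q0, 1, R) → 1[q0]1011
Step 2: δ(q0, 1) = (q0, 1, R) → 11[q0]011
Step 3: δ(q0, 0) = (q0, 0, R) → 110[q0]11
Step 4: δ(q0, 1) = (q0, 1, R) → 1101[q0]1
Step 5: δ(q0, 1) = (q0, 1, R) → 11011[q0]□
Step 6: δ(q0, □) = (q1, □, L) → 1101[q1]1□
Step 7: δ(q1, 1) = (q1, 0, L) → 110[q1]10□
Step 8: δ(q1, 1) = (q1, 0, L) → 11[q1]000□
Step 9: δ(q1, 0) = (q2, 1, L) → 1[q2]1100□
Step 10: δ(q2, 1) = (q2, 1, L) → [q2]11100□
Step 11: δ(q2, 1) = (q2, 1, L) → [q2]□11100□
Step 12: δ(q2, □) = (qA, □, R) → □[qA]11100□

The machine reaches the accept state qA and halts.

Final tape (ignoring leading/trailing blanks): 11100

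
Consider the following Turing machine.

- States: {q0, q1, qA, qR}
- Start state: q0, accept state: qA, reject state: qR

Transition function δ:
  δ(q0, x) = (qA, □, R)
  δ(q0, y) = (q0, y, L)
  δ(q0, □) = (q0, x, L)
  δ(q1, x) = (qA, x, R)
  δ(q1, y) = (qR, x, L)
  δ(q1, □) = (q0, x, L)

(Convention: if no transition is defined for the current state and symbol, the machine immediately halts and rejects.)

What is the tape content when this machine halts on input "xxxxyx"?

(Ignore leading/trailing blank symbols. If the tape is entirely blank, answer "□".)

Execution trace:
Initial: [q0]xxxxyx
Step 1: δ(q0, x) = (qA, □, R) → □[qA]xxxyx

The machine reaches the accept state qA and halts.

Final tape (ignoring leading/trailing blanks): xxxyx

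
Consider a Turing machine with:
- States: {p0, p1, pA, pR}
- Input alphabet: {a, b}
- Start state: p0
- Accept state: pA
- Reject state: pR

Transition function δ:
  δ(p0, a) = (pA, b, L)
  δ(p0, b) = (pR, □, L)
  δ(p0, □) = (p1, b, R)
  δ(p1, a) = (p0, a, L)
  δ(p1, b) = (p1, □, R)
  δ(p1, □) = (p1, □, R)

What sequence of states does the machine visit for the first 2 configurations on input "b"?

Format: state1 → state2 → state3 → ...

Execution trace:
Initial: [p0]b
Step 1: δ(p0, b) = (pR, □, L) → [pR]□□

The machine reaches the reject state pR and halts.

State sequence: p0 → pR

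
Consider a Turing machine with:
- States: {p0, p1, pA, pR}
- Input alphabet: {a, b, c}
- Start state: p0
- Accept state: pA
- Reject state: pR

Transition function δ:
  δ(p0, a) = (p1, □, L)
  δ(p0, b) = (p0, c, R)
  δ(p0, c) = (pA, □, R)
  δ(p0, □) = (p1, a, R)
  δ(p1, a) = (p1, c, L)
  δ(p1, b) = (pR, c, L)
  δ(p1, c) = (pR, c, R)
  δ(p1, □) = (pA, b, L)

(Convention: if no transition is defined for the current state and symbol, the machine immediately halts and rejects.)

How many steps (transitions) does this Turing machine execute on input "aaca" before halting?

Execution trace:
Initial: [p0]aaca
Step 1: δ(p0, a) = (p1, □, L) → [p1]□□aca
Step 2: δ(p1, □) = (pA, b, L) → [pA]□b□aca

The machine reaches the accept state pA and halts.

The machine executed 2 steps before halting.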